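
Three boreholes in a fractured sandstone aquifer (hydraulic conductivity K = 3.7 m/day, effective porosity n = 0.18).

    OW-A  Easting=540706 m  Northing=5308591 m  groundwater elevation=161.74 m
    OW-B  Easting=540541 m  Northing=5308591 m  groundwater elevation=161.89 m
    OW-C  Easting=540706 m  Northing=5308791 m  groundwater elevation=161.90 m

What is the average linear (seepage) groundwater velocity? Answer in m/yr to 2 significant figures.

∂h/∂x = (161.89 − 161.74) / (540541 − 540706) = -0.0009091
∂h/∂y = (161.90 − 161.74) / (5308791 − 5308591) = +0.0008000
|∇h| = √(-0.0009091² + 0.0008000²) = 0.001211
Seepage velocity v = K·i/n = 3.7 × 0.001211 / 0.18 = 0.02489 m/day = 9.091 m/yr.

9.1 m/yr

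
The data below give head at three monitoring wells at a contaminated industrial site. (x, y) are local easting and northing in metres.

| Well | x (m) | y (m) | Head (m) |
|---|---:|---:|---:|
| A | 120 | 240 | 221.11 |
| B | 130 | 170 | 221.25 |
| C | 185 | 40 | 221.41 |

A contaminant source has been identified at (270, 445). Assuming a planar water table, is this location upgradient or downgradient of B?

downgradient

Taking A as reference: B−A = (10, -70, +0.14); C−A = (65, -200, +0.30).
Solve a·Δx + b·Δy = Δh: det = 10·(-200) − 65·(-70) = 2550.
∂h/∂x = [(+0.14)·(-200) − (+0.30)·(-70)] / 2550 = -0.002745
∂h/∂y = [10·(+0.30) − 65·(+0.14)] / 2550 = -0.002392
Head at (270, 445) = 221.11 + (-0.002745)·(150) + (-0.002392)·(205) = 220.21 m.
That is lower than the 221.25 m at B, so the point is downgradient.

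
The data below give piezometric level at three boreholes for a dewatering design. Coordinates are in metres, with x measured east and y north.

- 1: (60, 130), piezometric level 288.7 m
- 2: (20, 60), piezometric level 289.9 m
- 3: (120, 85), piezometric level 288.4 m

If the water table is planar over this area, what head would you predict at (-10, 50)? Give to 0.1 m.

Three-point gradient (reference 1): Δ to 2 = (-40, -70, +1.2), Δ to 3 = (60, -45, -0.3).
∂h/∂x = -0.01250, ∂h/∂y = -0.010000 (det = 6000).
h(-10, 50) = 288.7 + (-0.01250)·(-70) + (-0.010000)·(-80) = 288.7 +0.875 +0.800 = 290.375 m.

290.4 m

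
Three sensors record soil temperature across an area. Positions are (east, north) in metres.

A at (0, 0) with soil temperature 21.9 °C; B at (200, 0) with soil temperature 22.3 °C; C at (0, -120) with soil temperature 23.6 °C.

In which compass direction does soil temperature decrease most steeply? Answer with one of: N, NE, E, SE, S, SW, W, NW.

N

∂T/∂x = (22.3 − 21.9) / (200 − 0) = +0.002000
∂T/∂y = (23.6 − 21.9) / (-120 − 0) = -0.01417
Steepest decrease is along −∇f = (-0.002000 E, +0.01417 N) → north.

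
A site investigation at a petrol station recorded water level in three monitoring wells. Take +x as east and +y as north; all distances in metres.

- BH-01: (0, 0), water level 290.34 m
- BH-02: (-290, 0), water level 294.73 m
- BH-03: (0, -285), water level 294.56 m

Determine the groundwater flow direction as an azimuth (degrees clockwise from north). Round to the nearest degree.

046°

∂h/∂x = (294.73 − 290.34) / (-290 − 0) = -0.01514
∂h/∂y = (294.56 − 290.34) / (-285 − 0) = -0.01481
Flow direction (−∇h) has components (+0.01514 E, +0.01481 N).
Azimuth = atan2(E, N) = atan2(+0.01514, +0.01481) = 45.6° ≈ 046°.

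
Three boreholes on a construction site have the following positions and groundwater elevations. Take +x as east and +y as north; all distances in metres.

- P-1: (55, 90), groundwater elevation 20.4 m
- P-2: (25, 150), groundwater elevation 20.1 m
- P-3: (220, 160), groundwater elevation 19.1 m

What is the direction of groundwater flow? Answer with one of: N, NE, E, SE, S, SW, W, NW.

With h = a·x + b·y + c and P-1 as origin, the differences give:
  (-30)·a + 60·b = -0.3
  165·a + 70·b = -1.3
Eliminate b (×70 and ×60, subtract): -12000·a = 57.00 → a = ∂h/∂x = -0.004750
Back-substitute: b = ∂h/∂y = -0.007375.
Flow = −∇h = (+0.004750 east, +0.007375 north), which points northeast.

NE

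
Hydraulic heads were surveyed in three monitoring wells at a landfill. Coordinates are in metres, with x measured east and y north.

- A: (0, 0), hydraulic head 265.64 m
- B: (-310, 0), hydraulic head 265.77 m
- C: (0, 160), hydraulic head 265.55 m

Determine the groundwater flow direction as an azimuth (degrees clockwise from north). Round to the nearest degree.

037°

∂h/∂x = (265.77 − 265.64) / (-310 − 0) = -0.0004194
∂h/∂y = (265.55 − 265.64) / (160 − 0) = -0.0005625
Flow direction (−∇h) has components (+0.0004194 E, +0.0005625 N).
Azimuth = atan2(E, N) = atan2(+0.0004194, +0.0005625) = 36.7° ≈ 037°.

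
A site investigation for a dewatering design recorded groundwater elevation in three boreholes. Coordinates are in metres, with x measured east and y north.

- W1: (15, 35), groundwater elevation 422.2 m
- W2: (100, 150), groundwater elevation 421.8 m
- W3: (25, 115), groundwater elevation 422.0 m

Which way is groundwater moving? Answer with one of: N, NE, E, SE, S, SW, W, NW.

NE

Differences from W1: to W2 (Δx, Δy, Δh) = (85, 115, -0.4); to W3 = (10, 80, -0.2).
Solve a·Δx + b·Δy = Δh: det = 85·80 − 10·115 = 5650.
∂h/∂x = [(-0.4)·80 − (-0.2)·115] / 5650 = -0.001593
∂h/∂y = [85·(-0.2) − 10·(-0.4)] / 5650 = -0.002301
Flow = −∇h = (+0.001593 east, +0.002301 north), which points northeast.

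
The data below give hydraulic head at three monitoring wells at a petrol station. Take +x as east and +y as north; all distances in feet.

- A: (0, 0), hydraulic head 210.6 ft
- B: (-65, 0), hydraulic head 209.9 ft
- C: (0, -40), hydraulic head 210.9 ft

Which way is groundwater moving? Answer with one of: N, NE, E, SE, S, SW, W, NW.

∂h/∂x = (209.9 − 210.6) / (-65 − 0) = +0.01077
∂h/∂y = (210.9 − 210.6) / (-40 − 0) = -0.007500
Flow = −∇h = (-0.01077 east, +0.007500 north), which points northwest.

NW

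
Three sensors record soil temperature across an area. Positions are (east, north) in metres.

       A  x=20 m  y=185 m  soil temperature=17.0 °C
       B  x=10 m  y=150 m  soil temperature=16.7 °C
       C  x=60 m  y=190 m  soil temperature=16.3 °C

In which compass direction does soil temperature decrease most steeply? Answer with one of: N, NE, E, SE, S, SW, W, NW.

SE

With T = a·x + b·y + c and A as origin, the differences give:
  (-10)·a + (-35)·b = -0.3
  40·a + 5·b = -0.7
Eliminate b (×5 and ×(-35), subtract): 1350·a = -26.00 → a = ∂T/∂x = -0.01926
Back-substitute: b = ∂T/∂y = +0.01407.
Steepest decrease is along −∇f = (+0.01926 E, -0.01407 N) → southeast.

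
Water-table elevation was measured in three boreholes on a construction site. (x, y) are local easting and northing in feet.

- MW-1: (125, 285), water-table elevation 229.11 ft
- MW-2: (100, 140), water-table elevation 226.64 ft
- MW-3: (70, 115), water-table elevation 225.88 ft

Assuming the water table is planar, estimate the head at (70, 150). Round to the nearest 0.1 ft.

226.4 ft

With h = a·x + b·y + c and MW-1 as origin, the differences give:
  (-25)·a + (-145)·b = -2.47
  (-55)·a + (-170)·b = -3.23
Eliminate b (×(-170) and ×(-145), subtract): -3725·a = -48.450 → a = ∂h/∂x = +0.01301
Back-substitute: b = ∂h/∂y = +0.01479.
h(70, 150) = 229.11 + (+0.01301)·(-55) + (+0.01479)·(-135) = 229.11 -0.715 -1.997 = 226.398 ft.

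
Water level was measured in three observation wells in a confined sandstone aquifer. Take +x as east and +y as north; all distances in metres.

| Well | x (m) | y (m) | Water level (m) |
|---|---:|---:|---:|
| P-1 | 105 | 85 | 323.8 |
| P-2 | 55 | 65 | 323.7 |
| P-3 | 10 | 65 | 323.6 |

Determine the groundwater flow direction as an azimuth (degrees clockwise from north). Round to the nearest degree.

With h = a·x + b·y + c and P-1 as origin, the differences give:
  (-50)·a + (-20)·b = -0.1
  (-95)·a + (-20)·b = -0.2
Eliminate b (×(-20) and ×(-20), subtract): -900·a = -2.00 → a = ∂h/∂x = +0.002222
Back-substitute: b = ∂h/∂y = -0.0005556.
Flow direction (−∇h) has components (-0.002222 E, +0.0005556 N).
Azimuth = atan2(E, N) = atan2(-0.002222, +0.0005556) = 284.0° ≈ 284°.

284°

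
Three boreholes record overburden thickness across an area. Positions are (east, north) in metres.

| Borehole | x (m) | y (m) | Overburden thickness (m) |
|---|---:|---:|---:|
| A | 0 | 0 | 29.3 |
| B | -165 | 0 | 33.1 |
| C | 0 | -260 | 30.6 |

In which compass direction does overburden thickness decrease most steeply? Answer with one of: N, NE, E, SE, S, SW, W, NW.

∂d/∂x = (33.1 − 29.3) / (-165 − 0) = -0.02303
∂d/∂y = (30.6 − 29.3) / (-260 − 0) = -0.005000
Steepest decrease is along −∇f = (+0.02303 E, +0.005000 N) → east.

E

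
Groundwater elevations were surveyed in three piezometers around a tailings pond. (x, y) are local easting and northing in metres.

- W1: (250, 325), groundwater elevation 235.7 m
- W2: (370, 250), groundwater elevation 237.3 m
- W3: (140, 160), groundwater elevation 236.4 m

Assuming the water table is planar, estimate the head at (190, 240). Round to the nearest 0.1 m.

236.0 m

Differences from W1: to W2 (Δx, Δy, Δh) = (120, -75, +1.6); to W3 = (-110, -165, +0.7).
Determinant of the coordinate differences = 120·(-165) − (-110)·(-75) = -28050.
∂h/∂x = [(+1.6)·(-165) − (+0.7)·(-75)] / -28050 = +0.007540
∂h/∂y = [120·(+0.7) − (-110)·(+1.6)] / -28050 = -0.009269
h(190, 240) = 235.7 + (+0.007540)·(-60) + (-0.009269)·(-85) = 235.7 -0.452 +0.788 = 236.035 m.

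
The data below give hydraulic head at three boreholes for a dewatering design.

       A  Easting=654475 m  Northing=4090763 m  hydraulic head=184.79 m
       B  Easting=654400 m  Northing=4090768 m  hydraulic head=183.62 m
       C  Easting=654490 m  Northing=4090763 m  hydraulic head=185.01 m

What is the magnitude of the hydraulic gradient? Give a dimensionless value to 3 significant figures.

0.0203

Differences from A: to B (Δx, Δy, Δh) = (-75, 5, -1.17); to C = (15, 0, +0.22).
Determinant of the coordinate differences = (-75)·0 − 15·5 = -75.
∂h/∂x = [(-1.17)·0 − (+0.22)·5] / -75 = +0.01467
∂h/∂y = [(-75)·(+0.22) − 15·(-1.17)] / -75 = -0.01400
|∇h| = √(0.01467² + -0.01400²) = 0.02028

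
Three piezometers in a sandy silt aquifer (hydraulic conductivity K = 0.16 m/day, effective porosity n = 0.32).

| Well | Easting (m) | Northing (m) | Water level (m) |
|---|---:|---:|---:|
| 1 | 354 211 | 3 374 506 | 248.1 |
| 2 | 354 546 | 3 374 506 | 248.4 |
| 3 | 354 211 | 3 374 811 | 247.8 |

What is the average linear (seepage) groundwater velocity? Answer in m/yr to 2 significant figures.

∂h/∂x = (248.4 − 248.1) / (354546 − 354211) = +0.0008955
∂h/∂y = (247.8 − 248.1) / (3374811 − 3374506) = -0.0009836
|∇h| = √(0.0008955² + -0.0009836²) = 0.00133
Seepage velocity v = K·i/n = 0.16 × 0.00133 / 0.32 = 0.000665 m/day = 0.2429 m/yr.

0.24 m/yr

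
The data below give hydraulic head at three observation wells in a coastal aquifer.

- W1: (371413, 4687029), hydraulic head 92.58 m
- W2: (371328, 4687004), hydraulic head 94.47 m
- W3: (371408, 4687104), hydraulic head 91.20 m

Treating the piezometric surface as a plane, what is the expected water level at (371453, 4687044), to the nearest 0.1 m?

With h = a·x + b·y + c and W1 as origin, the differences give:
  (-85)·a + (-25)·b = +1.89
  (-5)·a + 75·b = -1.38
Eliminate b (×75 and ×(-25), subtract): -6500·a = 107.250 → a = ∂h/∂x = -0.01650
Back-substitute: b = ∂h/∂y = -0.01950.
h(371453, 4687044) = 92.58 + (-0.01650)·(40) + (-0.01950)·(15) = 92.58 -0.660 -0.292 = 91.628 m.

91.6 m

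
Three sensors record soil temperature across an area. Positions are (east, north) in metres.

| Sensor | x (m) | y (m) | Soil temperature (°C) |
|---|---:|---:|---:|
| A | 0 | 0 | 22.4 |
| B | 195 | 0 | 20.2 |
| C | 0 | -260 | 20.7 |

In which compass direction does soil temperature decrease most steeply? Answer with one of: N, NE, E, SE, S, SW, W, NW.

SE

∂T/∂x = (20.2 − 22.4) / (195 − 0) = -0.01128
∂T/∂y = (20.7 − 22.4) / (-260 − 0) = +0.006538
Steepest decrease is along −∇f = (+0.01128 E, -0.006538 N) → southeast.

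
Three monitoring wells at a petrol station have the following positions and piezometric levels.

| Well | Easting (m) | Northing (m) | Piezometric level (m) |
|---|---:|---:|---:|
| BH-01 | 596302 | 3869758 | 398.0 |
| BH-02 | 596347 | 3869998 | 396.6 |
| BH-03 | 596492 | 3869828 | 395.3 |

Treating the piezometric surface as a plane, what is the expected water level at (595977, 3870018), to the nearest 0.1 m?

Three-point gradient (reference BH-01): Δ to BH-02 = (45, 240, -1.4), Δ to BH-03 = (190, 70, -2.7).
∂h/∂x = -0.01296, ∂h/∂y = -0.003404 (det = -42450).
h(595977, 3870018) = 398.0 + (-0.01296)·(-325) + (-0.003404)·(260) = 398.0 +4.211 -0.885 = 401.326 m.

401.3 m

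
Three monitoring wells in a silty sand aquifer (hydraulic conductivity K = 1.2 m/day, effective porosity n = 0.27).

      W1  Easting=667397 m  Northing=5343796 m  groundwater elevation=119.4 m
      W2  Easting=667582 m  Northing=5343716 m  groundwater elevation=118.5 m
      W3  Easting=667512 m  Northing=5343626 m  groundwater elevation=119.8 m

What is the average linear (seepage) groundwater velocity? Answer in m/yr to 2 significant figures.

Differences from W1: to W2 (Δx, Δy, Δh) = (185, -80, -0.9); to W3 = (115, -170, +0.4).
Solve a·Δx + b·Δy = Δh: det = 185·(-170) − 115·(-80) = -22250.
∂h/∂x = [(-0.9)·(-170) − (+0.4)·(-80)] / -22250 = -0.008315
∂h/∂y = [185·(+0.4) − 115·(-0.9)] / -22250 = -0.007978
|∇h| = √(-0.008315² + -0.007978²) = 0.01152
Seepage velocity v = K·i/n = 1.2 × 0.01152 / 0.27 = 0.0512 m/day = 18.7 m/yr.

19 m/yr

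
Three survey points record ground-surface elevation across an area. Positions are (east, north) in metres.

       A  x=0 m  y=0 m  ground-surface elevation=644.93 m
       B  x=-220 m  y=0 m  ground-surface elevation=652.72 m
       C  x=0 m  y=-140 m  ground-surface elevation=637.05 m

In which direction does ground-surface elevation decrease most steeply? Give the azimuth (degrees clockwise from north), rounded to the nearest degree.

∂z/∂x = (652.72 − 644.93) / (-220 − 0) = -0.03541
∂z/∂y = (637.05 − 644.93) / (-140 − 0) = +0.05629
Steepest decrease is along −∇f: components (+0.03541 E, -0.05629 N).
Azimuth = atan2(+0.03541, -0.05629) = 147.8° ≈ 148°.

148°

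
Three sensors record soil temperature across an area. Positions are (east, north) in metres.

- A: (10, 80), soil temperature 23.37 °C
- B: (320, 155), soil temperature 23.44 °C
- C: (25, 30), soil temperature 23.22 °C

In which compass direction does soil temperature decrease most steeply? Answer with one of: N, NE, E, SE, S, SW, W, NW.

S

With T = a·x + b·y + c and A as origin, the differences give:
  310·a + 75·b = +0.07
  15·a + (-50)·b = -0.15
Eliminate b (×(-50) and ×75, subtract): -16625·a = 7.750 → a = ∂T/∂x = -0.0004662
Back-substitute: b = ∂T/∂y = +0.002860.
Steepest decrease is along −∇f = (+0.0004662 E, -0.002860 N) → south.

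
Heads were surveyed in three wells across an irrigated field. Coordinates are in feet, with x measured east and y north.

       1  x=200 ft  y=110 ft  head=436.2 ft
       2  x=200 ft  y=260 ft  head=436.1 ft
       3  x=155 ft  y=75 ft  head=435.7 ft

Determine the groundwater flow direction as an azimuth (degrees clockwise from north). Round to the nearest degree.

273°

With h = a·x + b·y + c and 1 as origin, the differences give:
  0·a + 150·b = -0.1
  (-45)·a + (-35)·b = -0.5
Eliminate b (×(-35) and ×150, subtract): 6750·a = 78.50 → a = ∂h/∂x = +0.01163
Back-substitute: b = ∂h/∂y = -0.0006667.
Flow direction (−∇h) has components (-0.01163 E, +0.0006667 N).
Azimuth = atan2(E, N) = atan2(-0.01163, +0.0006667) = 273.3° ≈ 273°.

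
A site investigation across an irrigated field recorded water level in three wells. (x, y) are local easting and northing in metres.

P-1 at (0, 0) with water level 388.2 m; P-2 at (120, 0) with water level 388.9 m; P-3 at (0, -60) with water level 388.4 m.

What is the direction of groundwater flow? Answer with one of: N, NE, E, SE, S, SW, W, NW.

∂h/∂x = (388.9 − 388.2) / (120 − 0) = +0.005833
∂h/∂y = (388.4 − 388.2) / (-60 − 0) = -0.003333
Flow = −∇h = (-0.005833 east, +0.003333 north), which points northwest.

NW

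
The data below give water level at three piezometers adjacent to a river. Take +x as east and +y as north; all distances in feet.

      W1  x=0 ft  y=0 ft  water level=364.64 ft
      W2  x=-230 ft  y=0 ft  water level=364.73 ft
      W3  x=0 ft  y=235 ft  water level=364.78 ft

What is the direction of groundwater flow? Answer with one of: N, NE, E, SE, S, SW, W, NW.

∂h/∂x = (364.73 − 364.64) / (-230 − 0) = -0.0003913
∂h/∂y = (364.78 − 364.64) / (235 − 0) = +0.0005957
Flow = −∇h = (+0.0003913 east, -0.0005957 north), which points southeast.

SE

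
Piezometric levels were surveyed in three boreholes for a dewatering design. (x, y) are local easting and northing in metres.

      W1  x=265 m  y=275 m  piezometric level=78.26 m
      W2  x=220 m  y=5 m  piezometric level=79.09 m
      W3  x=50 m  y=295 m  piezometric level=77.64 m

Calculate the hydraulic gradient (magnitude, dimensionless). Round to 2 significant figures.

0.0043

Differences from W1: to W2 (Δx, Δy, Δh) = (-45, -270, +0.83); to W3 = (-215, 20, -0.62).
Solve a·Δx + b·Δy = Δh: det = (-45)·20 − (-215)·(-270) = -58950.
∂h/∂x = [(+0.83)·20 − (-0.62)·(-270)] / -58950 = +0.002558
∂h/∂y = [(-45)·(-0.62) − (-215)·(+0.83)] / -58950 = -0.003500
|∇h| = √(0.002558² + -0.003500²) = 0.004335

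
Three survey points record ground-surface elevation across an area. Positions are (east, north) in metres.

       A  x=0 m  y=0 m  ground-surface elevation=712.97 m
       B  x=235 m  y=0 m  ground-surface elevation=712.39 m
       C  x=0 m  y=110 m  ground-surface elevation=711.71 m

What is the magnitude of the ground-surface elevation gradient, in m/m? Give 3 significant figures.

0.0117 m/m

∂z/∂x = (712.39 − 712.97) / (235 − 0) = -0.002468
∂z/∂y = (711.71 − 712.97) / (110 − 0) = -0.01145
|∇f| = √(-0.002468² + -0.01145²) = 0.01171 m/m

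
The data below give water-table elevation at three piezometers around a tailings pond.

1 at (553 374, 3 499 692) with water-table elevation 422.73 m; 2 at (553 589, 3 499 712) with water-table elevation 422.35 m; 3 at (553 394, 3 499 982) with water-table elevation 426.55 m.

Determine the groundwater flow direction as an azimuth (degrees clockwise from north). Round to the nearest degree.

Taking 1 as reference: 2−1 = (215, 20, -0.38); 3−1 = (20, 290, +3.82).
Solve a·Δx + b·Δy = Δh: det = 215·290 − 20·20 = 61950.
∂h/∂x = [(-0.38)·290 − (+3.82)·20] / 61950 = -0.003012
∂h/∂y = [215·(+3.82) − 20·(-0.38)] / 61950 = +0.01338
Flow direction (−∇h) has components (+0.003012 E, -0.01338 N).
Azimuth = atan2(E, N) = atan2(+0.003012, -0.01338) = 167.3° ≈ 167°.

167°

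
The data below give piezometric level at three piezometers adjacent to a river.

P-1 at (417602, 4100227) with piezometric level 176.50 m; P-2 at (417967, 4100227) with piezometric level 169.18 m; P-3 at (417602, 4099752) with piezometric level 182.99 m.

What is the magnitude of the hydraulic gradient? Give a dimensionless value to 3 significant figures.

∂h/∂x = (169.18 − 176.50) / (417967 − 417602) = -0.02005
∂h/∂y = (182.99 − 176.50) / (4099752 − 4100227) = -0.01366
|∇h| = √(-0.02005² + -0.01366²) = 0.02426

0.0243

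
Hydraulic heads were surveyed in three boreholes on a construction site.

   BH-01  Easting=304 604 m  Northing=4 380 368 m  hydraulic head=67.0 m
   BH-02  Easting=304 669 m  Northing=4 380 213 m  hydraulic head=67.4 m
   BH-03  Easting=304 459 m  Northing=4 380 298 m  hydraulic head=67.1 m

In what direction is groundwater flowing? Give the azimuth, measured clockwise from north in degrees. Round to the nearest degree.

With h = a·x + b·y + c and BH-01 as origin, the differences give:
  65·a + (-155)·b = +0.4
  (-145)·a + (-70)·b = +0.1
Eliminate b (×(-70) and ×(-155), subtract): -27025·a = -12.50 → a = ∂h/∂x = +0.0004625
Back-substitute: b = ∂h/∂y = -0.002387.
Flow direction (−∇h) has components (-0.0004625 E, +0.002387 N).
Azimuth = atan2(E, N) = atan2(-0.0004625, +0.002387) = 349.0° ≈ 349°.

349°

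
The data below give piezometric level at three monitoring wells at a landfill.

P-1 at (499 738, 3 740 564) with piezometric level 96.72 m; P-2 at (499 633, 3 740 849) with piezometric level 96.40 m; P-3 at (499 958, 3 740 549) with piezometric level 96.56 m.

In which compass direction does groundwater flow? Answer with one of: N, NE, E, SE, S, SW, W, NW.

NE

Differences from P-1: to P-2 (Δx, Δy, Δh) = (-105, 285, -0.32); to P-3 = (220, -15, -0.16).
Determinant of the coordinate differences = (-105)·(-15) − 220·285 = -61125.
∂h/∂x = [(-0.32)·(-15) − (-0.16)·285] / -61125 = -0.0008245
∂h/∂y = [(-105)·(-0.16) − 220·(-0.32)] / -61125 = -0.001427
Flow = −∇h = (+0.0008245 east, +0.001427 north), which points northeast.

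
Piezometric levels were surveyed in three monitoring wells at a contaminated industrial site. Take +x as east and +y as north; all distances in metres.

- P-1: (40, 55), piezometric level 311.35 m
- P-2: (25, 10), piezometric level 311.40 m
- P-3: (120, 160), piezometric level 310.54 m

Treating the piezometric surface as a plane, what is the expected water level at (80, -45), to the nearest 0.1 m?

310.3 m

Differences from P-1: to P-2 (Δx, Δy, Δh) = (-15, -45, +0.05); to P-3 = (80, 105, -0.81).
Solve a·Δx + b·Δy = Δh: det = (-15)·105 − 80·(-45) = 2025.
∂h/∂x = [(+0.05)·105 − (-0.81)·(-45)] / 2025 = -0.01541
∂h/∂y = [(-15)·(-0.81) − 80·(+0.05)] / 2025 = +0.004025
h(80, -45) = 311.35 + (-0.01541)·(40) + (+0.004025)·(-100) = 311.35 -0.616 -0.402 = 310.331 m.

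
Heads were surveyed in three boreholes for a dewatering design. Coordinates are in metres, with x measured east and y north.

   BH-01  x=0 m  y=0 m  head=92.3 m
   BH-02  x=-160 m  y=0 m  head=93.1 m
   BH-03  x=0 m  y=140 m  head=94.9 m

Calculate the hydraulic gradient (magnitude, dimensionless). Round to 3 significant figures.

0.0192

∂h/∂x = (93.1 − 92.3) / (-160 − 0) = -0.005000
∂h/∂y = (94.9 − 92.3) / (140 − 0) = +0.01857
|∇h| = √(-0.005000² + 0.01857²) = 0.01923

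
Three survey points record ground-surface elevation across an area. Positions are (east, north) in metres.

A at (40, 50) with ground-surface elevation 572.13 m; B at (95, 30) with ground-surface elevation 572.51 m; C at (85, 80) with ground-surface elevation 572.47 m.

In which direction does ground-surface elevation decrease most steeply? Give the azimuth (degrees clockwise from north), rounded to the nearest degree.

Differences from A: to B (Δx, Δy, Δh) = (55, -20, +0.38); to C = (45, 30, +0.34).
Solve a·Δx + b·Δy = Δz: det = 55·30 − 45·(-20) = 2550.
∂z/∂x = [(+0.38)·30 − (+0.34)·(-20)] / 2550 = +0.007137
∂z/∂y = [55·(+0.34) − 45·(+0.38)] / 2550 = +0.0006275
Steepest decrease is along −∇f: components (-0.007137 E, -0.0006275 N).
Azimuth = atan2(-0.007137, -0.0006275) = 265.0° ≈ 265°.

265°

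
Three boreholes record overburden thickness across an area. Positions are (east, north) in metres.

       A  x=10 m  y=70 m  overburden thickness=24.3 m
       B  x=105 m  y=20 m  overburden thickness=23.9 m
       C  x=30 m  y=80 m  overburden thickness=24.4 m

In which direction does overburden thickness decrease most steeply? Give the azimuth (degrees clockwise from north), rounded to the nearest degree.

With d = a·x + b·y + c and A as origin, the differences give:
  95·a + (-50)·b = -0.4
  20·a + 10·b = +0.1
Eliminate b (×10 and ×(-50), subtract): 1950·a = 1.00 → a = ∂d/∂x = +0.0005128
Back-substitute: b = ∂d/∂y = +0.008974.
Steepest decrease is along −∇f: components (-0.0005128 E, -0.008974 N).
Azimuth = atan2(-0.0005128, -0.008974) = 183.3° ≈ 183°.

183°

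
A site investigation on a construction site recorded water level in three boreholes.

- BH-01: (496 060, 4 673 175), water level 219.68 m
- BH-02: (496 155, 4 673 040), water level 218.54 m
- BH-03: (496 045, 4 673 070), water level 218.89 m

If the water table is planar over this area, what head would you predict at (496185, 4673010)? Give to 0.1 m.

218.3 m

Taking BH-01 as reference: BH-02−BH-01 = (95, -135, -1.14); BH-03−BH-01 = (-15, -105, -0.79).
Determinant of the coordinate differences = 95·(-105) − (-15)·(-135) = -12000.
∂h/∂x = [(-1.14)·(-105) − (-0.79)·(-135)] / -12000 = -0.001087
∂h/∂y = [95·(-0.79) − (-15)·(-1.14)] / -12000 = +0.007679
h(496185, 4673010) = 219.68 + (-0.001087)·(125) + (+0.007679)·(-165) = 219.68 -0.136 -1.267 = 218.277 m.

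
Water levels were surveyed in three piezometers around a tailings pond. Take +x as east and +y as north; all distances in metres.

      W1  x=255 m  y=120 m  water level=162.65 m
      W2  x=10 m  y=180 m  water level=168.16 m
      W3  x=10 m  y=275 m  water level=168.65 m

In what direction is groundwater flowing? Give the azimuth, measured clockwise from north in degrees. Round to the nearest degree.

104°

Differences from W1: to W2 (Δx, Δy, Δh) = (-245, 60, +5.51); to W3 = (-245, 155, +6.00).
Solve a·Δx + b·Δy = Δh: det = (-245)·155 − (-245)·60 = -23275.
∂h/∂x = [(+5.51)·155 − (+6.00)·60] / -23275 = -0.02123
∂h/∂y = [(-245)·(+6.00) − (-245)·(+5.51)] / -23275 = +0.005158
Flow direction (−∇h) has components (+0.02123 E, -0.005158 N).
Azimuth = atan2(E, N) = atan2(+0.02123, -0.005158) = 103.7° ≈ 104°.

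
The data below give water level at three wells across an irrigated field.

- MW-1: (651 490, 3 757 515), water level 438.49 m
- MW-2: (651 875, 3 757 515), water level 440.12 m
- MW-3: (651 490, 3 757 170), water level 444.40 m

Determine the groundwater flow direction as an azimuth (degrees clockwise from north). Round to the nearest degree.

∂h/∂x = (440.12 − 438.49) / (651875 − 651490) = +0.004234
∂h/∂y = (444.40 − 438.49) / (3757170 − 3757515) = -0.01713
Flow direction (−∇h) has components (-0.004234 E, +0.01713 N).
Azimuth = atan2(E, N) = atan2(-0.004234, +0.01713) = 346.1° ≈ 346°.

346°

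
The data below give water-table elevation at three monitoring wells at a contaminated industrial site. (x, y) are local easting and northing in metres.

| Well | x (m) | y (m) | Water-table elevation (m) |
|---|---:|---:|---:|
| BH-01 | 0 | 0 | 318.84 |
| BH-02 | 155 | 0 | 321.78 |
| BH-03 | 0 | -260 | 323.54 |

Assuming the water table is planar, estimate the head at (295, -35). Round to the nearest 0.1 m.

325.1 m

∂h/∂x = (321.78 − 318.84) / (155 − 0) = +0.01897
∂h/∂y = (323.54 − 318.84) / (-260 − 0) = -0.01808
h(295, -35) = 318.84 + (+0.01897)·(295) + (-0.01808)·(-35) = 318.84 +5.595 +0.633 = 325.068 m.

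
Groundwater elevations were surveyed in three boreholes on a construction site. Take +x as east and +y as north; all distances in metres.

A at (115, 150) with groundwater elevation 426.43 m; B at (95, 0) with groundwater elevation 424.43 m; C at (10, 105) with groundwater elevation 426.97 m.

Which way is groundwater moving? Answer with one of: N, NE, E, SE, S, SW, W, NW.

SE

Taking A as reference: B−A = (-20, -150, -2.00); C−A = (-105, -45, +0.54).
Determinant of the coordinate differences = (-20)·(-45) − (-105)·(-150) = -14850.
∂h/∂x = [(-2.00)·(-45) − (+0.54)·(-150)] / -14850 = -0.01152
∂h/∂y = [(-20)·(+0.54) − (-105)·(-2.00)] / -14850 = +0.01487
Flow = −∇h = (+0.01152 east, -0.01487 north), which points southeast.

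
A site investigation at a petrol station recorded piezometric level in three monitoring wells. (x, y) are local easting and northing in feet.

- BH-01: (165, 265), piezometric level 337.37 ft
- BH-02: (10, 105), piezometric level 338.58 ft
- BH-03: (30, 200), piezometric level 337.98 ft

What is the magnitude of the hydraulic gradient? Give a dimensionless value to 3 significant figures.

With h = a·x + b·y + c and BH-01 as origin, the differences give:
  (-155)·a + (-160)·b = +1.21
  (-135)·a + (-65)·b = +0.61
Eliminate b (×(-65) and ×(-160), subtract): -11525·a = 18.950 → a = ∂h/∂x = -0.001644
Back-substitute: b = ∂h/∂y = -0.005970.
|∇h| = √(-0.001644² + -0.005970²) = 0.006192

0.00619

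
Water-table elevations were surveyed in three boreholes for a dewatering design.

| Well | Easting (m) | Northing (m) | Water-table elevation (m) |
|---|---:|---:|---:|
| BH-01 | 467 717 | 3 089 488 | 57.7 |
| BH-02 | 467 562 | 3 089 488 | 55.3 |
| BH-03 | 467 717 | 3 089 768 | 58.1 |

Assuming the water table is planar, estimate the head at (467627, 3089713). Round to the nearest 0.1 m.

∂h/∂x = (55.3 − 57.7) / (467562 − 467717) = +0.01548
∂h/∂y = (58.1 − 57.7) / (3089768 − 3089488) = +0.001429
h(467627, 3089713) = 57.7 + (+0.01548)·(-90) + (+0.001429)·(225) = 57.7 -1.394 +0.321 = 56.628 m.

56.6 m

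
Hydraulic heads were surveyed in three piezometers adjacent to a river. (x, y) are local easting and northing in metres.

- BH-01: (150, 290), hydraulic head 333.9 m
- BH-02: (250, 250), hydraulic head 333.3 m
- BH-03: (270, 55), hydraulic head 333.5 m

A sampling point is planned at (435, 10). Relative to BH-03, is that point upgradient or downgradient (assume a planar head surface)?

Three-point gradient (reference BH-01): Δ to BH-02 = (100, -40, -0.6), Δ to BH-03 = (120, -235, -0.4).
∂h/∂x = -0.006684, ∂h/∂y = -0.001711 (det = -18700).
Head at (435, 10) = 333.9 + (-0.006684)·(285) + (-0.001711)·(-280) = 332.47 m.
That is lower than the 333.5 m at BH-03, so the point is downgradient.

downgradient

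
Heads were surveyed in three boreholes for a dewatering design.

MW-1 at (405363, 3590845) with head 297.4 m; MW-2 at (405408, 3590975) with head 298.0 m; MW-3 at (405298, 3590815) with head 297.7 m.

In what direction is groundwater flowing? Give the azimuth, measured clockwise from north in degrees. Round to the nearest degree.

Three-point gradient (reference MW-1): Δ to MW-2 = (45, 130, +0.6), Δ to MW-3 = (-65, -30, +0.3).
∂h/∂x = -0.008028, ∂h/∂y = +0.007394 (det = 7100).
Flow direction (−∇h) has components (+0.008028 E, -0.007394 N).
Azimuth = atan2(E, N) = atan2(+0.008028, -0.007394) = 132.6° ≈ 133°.

133°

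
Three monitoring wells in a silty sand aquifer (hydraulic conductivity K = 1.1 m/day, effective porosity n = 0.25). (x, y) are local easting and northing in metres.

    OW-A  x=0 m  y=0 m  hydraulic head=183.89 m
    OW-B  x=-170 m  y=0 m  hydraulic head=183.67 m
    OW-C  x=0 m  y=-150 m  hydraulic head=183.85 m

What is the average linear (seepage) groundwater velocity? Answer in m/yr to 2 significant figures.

∂h/∂x = (183.67 − 183.89) / (-170 − 0) = +0.001294
∂h/∂y = (183.85 − 183.89) / (-150 − 0) = +0.0002667
|∇h| = √(0.001294² + 0.0002667²) = 0.001321
Seepage velocity v = K·i/n = 1.1 × 0.001321 / 0.25 = 0.005812 m/day = 2.123 m/yr.

2.1 m/yr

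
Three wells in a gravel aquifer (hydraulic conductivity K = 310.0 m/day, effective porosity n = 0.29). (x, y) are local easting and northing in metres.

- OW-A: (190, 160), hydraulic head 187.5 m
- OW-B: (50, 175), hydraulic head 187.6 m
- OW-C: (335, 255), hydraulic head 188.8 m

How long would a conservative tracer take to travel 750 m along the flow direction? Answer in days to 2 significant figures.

Taking OW-A as reference: OW-B−OW-A = (-140, 15, +0.1); OW-C−OW-A = (145, 95, +1.3).
Determinant of the coordinate differences = (-140)·95 − 145·15 = -15475.
∂h/∂x = [(+0.1)·95 − (+1.3)·15] / -15475 = +0.0006462
∂h/∂y = [(-140)·(+1.3) − 145·(+0.1)] / -15475 = +0.01270
|∇h| = √(0.0006462² + 0.01270²) = 0.01272
Seepage velocity v = K·i/n = 310.0 × 0.01272 / 0.29 = 13.6 m/day.
t = 750 / 13.6 = 55.15 days.

55 days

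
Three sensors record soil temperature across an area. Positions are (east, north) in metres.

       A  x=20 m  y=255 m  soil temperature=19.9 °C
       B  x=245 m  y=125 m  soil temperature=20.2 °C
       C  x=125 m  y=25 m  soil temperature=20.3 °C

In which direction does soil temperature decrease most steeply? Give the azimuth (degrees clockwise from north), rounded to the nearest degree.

Differences from A: to B (Δx, Δy, Δh) = (225, -130, +0.3); to C = (105, -230, +0.4).
Solve a·Δx + b·Δy = ΔT: det = 225·(-230) − 105·(-130) = -38100.
∂T/∂x = [(+0.3)·(-230) − (+0.4)·(-130)] / -38100 = +0.0004462
∂T/∂y = [225·(+0.4) − 105·(+0.3)] / -38100 = -0.001535
Steepest decrease is along −∇f: components (-0.0004462 E, +0.001535 N).
Azimuth = atan2(-0.0004462, +0.001535) = 343.8° ≈ 344°.

344°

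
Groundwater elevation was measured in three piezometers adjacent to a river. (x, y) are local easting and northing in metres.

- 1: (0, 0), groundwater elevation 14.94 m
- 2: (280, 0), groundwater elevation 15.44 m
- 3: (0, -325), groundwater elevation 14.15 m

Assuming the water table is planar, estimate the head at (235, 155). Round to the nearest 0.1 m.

∂h/∂x = (15.44 − 14.94) / (280 − 0) = +0.001786
∂h/∂y = (14.15 − 14.94) / (-325 − 0) = +0.002431
h(235, 155) = 14.94 + (+0.001786)·(235) + (+0.002431)·(155) = 14.94 +0.420 +0.377 = 15.736 m.

15.7 m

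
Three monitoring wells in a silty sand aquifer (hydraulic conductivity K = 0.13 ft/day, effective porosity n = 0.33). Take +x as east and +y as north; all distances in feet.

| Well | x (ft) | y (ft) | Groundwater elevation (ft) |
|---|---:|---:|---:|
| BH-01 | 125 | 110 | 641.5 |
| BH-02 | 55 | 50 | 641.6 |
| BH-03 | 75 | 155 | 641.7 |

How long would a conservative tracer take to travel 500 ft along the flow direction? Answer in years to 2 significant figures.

1100 years

Taking BH-01 as reference: BH-02−BH-01 = (-70, -60, +0.1); BH-03−BH-01 = (-50, 45, +0.2).
Determinant of the coordinate differences = (-70)·45 − (-50)·(-60) = -6150.
∂h/∂x = [(+0.1)·45 − (+0.2)·(-60)] / -6150 = -0.002683
∂h/∂y = [(-70)·(+0.2) − (-50)·(+0.1)] / -6150 = +0.001463
|∇h| = √(-0.002683² + 0.001463²) = 0.003056
Seepage velocity v = K·i/n = 0.13 × 0.003056 / 0.33 = 0.001204 ft/day.
t = 500 / 0.001204 = 4.153e+05 days = 1.14e+03 years.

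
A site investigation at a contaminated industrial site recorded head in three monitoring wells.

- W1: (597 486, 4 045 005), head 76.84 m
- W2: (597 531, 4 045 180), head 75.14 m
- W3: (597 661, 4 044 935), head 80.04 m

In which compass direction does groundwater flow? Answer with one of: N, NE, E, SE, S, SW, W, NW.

Taking W1 as reference: W2−W1 = (45, 175, -1.70); W3−W1 = (175, -70, +3.20).
Solve a·Δx + b·Δy = Δh: det = 45·(-70) − 175·175 = -33775.
∂h/∂x = [(-1.70)·(-70) − (+3.20)·175] / -33775 = +0.01306
∂h/∂y = [45·(+3.20) − 175·(-1.70)] / -33775 = -0.01307
Flow = −∇h = (-0.01306 east, +0.01307 north), which points northwest.

NW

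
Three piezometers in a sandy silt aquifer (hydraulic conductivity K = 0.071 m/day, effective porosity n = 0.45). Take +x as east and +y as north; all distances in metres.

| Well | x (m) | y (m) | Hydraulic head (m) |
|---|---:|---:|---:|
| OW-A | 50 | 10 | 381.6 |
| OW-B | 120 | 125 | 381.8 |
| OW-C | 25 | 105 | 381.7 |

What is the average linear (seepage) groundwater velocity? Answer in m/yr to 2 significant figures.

0.086 m/yr

Differences from OW-A: to OW-B (Δx, Δy, Δh) = (70, 115, +0.2); to OW-C = (-25, 95, +0.1).
Solve a·Δx + b·Δy = Δh: det = 70·95 − (-25)·115 = 9525.
∂h/∂x = [(+0.2)·95 − (+0.1)·115] / 9525 = +0.0007874
∂h/∂y = [70·(+0.1) − (-25)·(+0.2)] / 9525 = +0.001260
|∇h| = √(0.0007874² + 0.001260²) = 0.001486
Seepage velocity v = K·i/n = 0.071 × 0.001486 / 0.45 = 0.0002345 m/day = 0.08565 m/yr.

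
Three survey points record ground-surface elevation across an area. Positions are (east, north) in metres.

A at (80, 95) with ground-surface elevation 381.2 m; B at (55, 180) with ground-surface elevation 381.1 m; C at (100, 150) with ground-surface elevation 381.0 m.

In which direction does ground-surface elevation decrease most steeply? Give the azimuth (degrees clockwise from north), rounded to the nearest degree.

059°

With z = a·x + b·y + c and A as origin, the differences give:
  (-25)·a + 85·b = -0.1
  20·a + 55·b = -0.2
Eliminate b (×55 and ×85, subtract): -3075·a = 11.50 → a = ∂z/∂x = -0.003740
Back-substitute: b = ∂z/∂y = -0.002276.
Steepest decrease is along −∇f: components (+0.003740 E, +0.002276 N).
Azimuth = atan2(+0.003740, +0.002276) = 58.7° ≈ 059°.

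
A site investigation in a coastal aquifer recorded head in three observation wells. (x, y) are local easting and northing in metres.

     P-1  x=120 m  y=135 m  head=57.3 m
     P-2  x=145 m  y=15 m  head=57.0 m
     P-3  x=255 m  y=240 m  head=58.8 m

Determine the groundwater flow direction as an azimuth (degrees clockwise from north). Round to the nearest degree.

With h = a·x + b·y + c and P-1 as origin, the differences give:
  25·a + (-120)·b = -0.3
  135·a + 105·b = +1.5
Eliminate b (×105 and ×(-120), subtract): 18825·a = 148.50 → a = ∂h/∂x = +0.007888
Back-substitute: b = ∂h/∂y = +0.004143.
Flow direction (−∇h) has components (-0.007888 E, -0.004143 N).
Azimuth = atan2(E, N) = atan2(-0.007888, -0.004143) = 242.3° ≈ 242°.

242°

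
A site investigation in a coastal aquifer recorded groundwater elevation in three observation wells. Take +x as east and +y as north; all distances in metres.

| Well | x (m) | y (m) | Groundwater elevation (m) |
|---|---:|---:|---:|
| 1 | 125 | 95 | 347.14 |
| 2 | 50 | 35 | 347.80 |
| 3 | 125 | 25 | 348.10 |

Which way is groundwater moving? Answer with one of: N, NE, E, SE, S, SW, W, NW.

With h = a·x + b·y + c and 1 as origin, the differences give:
  (-75)·a + (-60)·b = +0.66
  0·a + (-70)·b = +0.96
Eliminate b (×(-70) and ×(-60), subtract): 5250·a = 11.400 → a = ∂h/∂x = +0.002171
Back-substitute: b = ∂h/∂y = -0.01371.
Flow = −∇h = (-0.002171 east, +0.01371 north), which points north.

N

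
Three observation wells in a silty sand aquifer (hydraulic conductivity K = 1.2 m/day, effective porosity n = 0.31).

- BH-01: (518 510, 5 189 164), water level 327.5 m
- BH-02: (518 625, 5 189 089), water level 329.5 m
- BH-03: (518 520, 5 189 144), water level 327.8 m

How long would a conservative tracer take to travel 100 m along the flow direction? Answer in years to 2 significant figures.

With h = a·x + b·y + c and BH-01 as origin, the differences give:
  115·a + (-75)·b = +2.0
  10·a + (-20)·b = +0.3
Eliminate b (×(-20) and ×(-75), subtract): -1550·a = -17.50 → a = ∂h/∂x = +0.01129
Back-substitute: b = ∂h/∂y = -0.009355.
|∇h| = √(0.01129² + -0.009355²) = 0.01466
Seepage velocity v = K·i/n = 1.2 × 0.01466 / 0.31 = 0.05675 m/day.
t = 100 / 0.05675 = 1762 days = 4.82 years.

4.8 years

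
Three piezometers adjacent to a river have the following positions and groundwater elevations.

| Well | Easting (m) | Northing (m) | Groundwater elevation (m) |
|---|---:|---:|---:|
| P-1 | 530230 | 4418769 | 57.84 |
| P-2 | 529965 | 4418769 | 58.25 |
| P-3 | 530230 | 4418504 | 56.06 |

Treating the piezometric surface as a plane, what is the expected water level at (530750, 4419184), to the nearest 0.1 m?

∂h/∂x = (58.25 − 57.84) / (529965 − 530230) = -0.001547
∂h/∂y = (56.06 − 57.84) / (4418504 − 4418769) = +0.006717
h(530750, 4419184) = 57.84 + (-0.001547)·(520) + (+0.006717)·(415) = 57.84 -0.805 +2.788 = 59.823 m.

59.8 m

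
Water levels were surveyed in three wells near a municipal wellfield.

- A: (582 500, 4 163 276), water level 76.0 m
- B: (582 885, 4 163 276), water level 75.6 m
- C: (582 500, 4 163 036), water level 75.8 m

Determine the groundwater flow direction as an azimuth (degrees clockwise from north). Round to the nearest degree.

∂h/∂x = (75.6 − 76.0) / (582885 − 582500) = -0.001039
∂h/∂y = (75.8 − 76.0) / (4163036 − 4163276) = +0.0008333
Flow direction (−∇h) has components (+0.001039 E, -0.0008333 N).
Azimuth = atan2(E, N) = atan2(+0.001039, -0.0008333) = 128.7° ≈ 129°.

129°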